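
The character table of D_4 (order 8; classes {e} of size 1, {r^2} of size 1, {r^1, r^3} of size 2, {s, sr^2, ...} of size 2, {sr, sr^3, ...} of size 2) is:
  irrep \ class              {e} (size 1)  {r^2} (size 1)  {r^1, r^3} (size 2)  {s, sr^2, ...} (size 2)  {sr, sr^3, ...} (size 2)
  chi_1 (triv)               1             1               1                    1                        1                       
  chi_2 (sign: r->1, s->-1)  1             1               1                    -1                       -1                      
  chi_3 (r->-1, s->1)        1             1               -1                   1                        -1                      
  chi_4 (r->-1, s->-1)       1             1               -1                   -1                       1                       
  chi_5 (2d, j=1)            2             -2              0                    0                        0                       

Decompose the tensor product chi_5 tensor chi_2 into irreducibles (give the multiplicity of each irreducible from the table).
chi_5 tensor chi_2 = chi_5 (all other irreducibles have multiplicity 0).

Argument: The character of a tensor product is the pointwise product (chi_5 * chi_2)(C) = chi_5(C) * chi_2(C):
  {e}: (2)*(1), {r^2}: (-2)*(1), {r^1, r^3}: (0)*(1), {s, sr^2, ...}: (0)*(-1), {sr, sr^3, ...}: (0)*(-1)
so (chi_5 * chi_2) takes values
  {e} -> 2, {r^2} -> -2, {r^1, r^3} -> 0, {s, sr^2, ...} -> 0, {sr, sr^3, ...} -> 0.
Now take the inner product of this character with each irreducible chi from the table, <chi_5*chi_2, chi> = (1/8) sum_C |C| (chi_5*chi_2)(C) conj(chi(C)):
  <chi_5*chi_2, chi_1> = (1/8)[1*(2)*conj(1) + 1*(-2)*conj(1) + 2*(0)*conj(1) + 2*(0)*conj(1) + 2*(0)*conj(1)]
      = (1/8)[(2) + (-2) + (0) + (0) + (0)] = 0/8 = 0
  <chi_5*chi_2, chi_2> = (1/8)[1*(2)*conj(1) + 1*(-2)*conj(1) + 2*(0)*conj(1) + 2*(0)*conj(-1) + 2*(0)*conj(-1)]
      = (1/8)[(2) + (-2) + (0) + (0) + (0)] = 0/8 = 0
  <chi_5*chi_2, chi_3> = (1/8)[1*(2)*conj(1) + 1*(-2)*conj(1) + 2*(0)*conj(-1) + 2*(0)*conj(1) + 2*(0)*conj(-1)]
      = (1/8)[(2) + (-2) + (0) + (0) + (0)] = 0/8 = 0
  <chi_5*chi_2, chi_4> = (1/8)[1*(2)*conj(1) + 1*(-2)*conj(1) + 2*(0)*conj(-1) + 2*(0)*conj(-1) + 2*(0)*conj(1)]
      = (1/8)[(2) + (-2) + (0) + (0) + (0)] = 0/8 = 0
  <chi_5*chi_2, chi_5> = (1/8)[1*(2)*conj(2) + 1*(-2)*conj(-2) + 2*(0)*conj(0) + 2*(0)*conj(0) + 2*(0)*conj(0)]
      = (1/8)[(4) + (4) + (0) + (0) + (0)] = 8/8 = 1
Hence the multiplicities are chi_5: 1. Dimension check: dim(chi_5)*dim(chi_2) = 2*1 = 2 and sum (mult * dim) = 1*2 = 2.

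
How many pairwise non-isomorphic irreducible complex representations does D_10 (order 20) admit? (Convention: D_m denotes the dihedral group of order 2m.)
8

Working: The number of irreducible complex representations of a finite group equals its number of conjugacy classes. D_10 has 8 conjugacy classes (n/2 + 3 for n even), so D_10 (order 20) has exactly 8 irreducible complex representations.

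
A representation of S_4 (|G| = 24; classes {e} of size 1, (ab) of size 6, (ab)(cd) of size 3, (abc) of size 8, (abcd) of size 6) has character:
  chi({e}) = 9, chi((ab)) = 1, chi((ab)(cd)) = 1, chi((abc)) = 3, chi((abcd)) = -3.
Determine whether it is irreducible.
Not irreducible (reducible): <chi, chi> = 9 > 1.

Reasoning: <chi, chi> = (1/|G|) sum_C |C| * |chi(C)|^2 = (1/24)[1*|9|^2 + 6*|1|^2 + 3*|1|^2 + 8*|3|^2 + 6*|-3|^2]
  = (1/24)[(81) + (6) + (3) + (72) + (54)] = 216/24 = 9.
A character is irreducible iff <chi, chi> = 1, so this representation is reducible.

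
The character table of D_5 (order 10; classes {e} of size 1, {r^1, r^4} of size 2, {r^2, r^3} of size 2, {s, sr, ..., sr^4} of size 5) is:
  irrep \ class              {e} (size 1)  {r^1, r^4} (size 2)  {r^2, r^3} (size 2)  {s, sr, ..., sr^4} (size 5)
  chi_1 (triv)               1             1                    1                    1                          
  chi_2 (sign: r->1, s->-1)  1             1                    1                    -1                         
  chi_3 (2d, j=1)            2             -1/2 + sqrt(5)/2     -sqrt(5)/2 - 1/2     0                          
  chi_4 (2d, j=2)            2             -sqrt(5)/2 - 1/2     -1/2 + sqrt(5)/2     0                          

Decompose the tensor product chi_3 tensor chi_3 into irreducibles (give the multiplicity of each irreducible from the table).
chi_3 tensor chi_3 = chi_1 + chi_2 + chi_4 (all other irreducibles have multiplicity 0).

Argument: The character of a tensor product is the pointwise product (chi_3 * chi_3)(C) = chi_3(C) * chi_3(C):
  {e}: (2)*(2), {r^1, r^4}: (-1/2 + sqrt(5)/2)*(-1/2 + sqrt(5)/2), {r^2, r^3}: (-sqrt(5)/2 - 1/2)*(-sqrt(5)/2 - 1/2), {s, sr, ..., sr^4}: (0)*(0)
so (chi_3 * chi_3) takes values
  {e} -> 4, {r^1, r^4} -> 3/2 - sqrt(5)/2, {r^2, r^3} -> sqrt(5)/2 + 3/2, {s, sr, ..., sr^4} -> 0.
Now take the inner product of this character with each irreducible chi from the table, <chi_3*chi_3, chi> = (1/10) sum_C |C| (chi_3*chi_3)(C) conj(chi(C)):
  <chi_3*chi_3, chi_1> = (1/10)[1*(4)*conj(1) + 2*(3/2 - sqrt(5)/2)*conj(1) + 2*(sqrt(5)/2 + 3/2)*conj(1) + 5*(0)*conj(1)]
      = (1/10)[(4) + (3 - sqrt(5)) + (sqrt(5) + 3) + (0)] = 10/10 = 1
  <chi_3*chi_3, chi_2> = (1/10)[1*(4)*conj(1) + 2*(3/2 - sqrt(5)/2)*conj(1) + 2*(sqrt(5)/2 + 3/2)*conj(1) + 5*(0)*conj(-1)]
      = (1/10)[(4) + (3 - sqrt(5)) + (sqrt(5) + 3) + (0)] = 10/10 = 1
  <chi_3*chi_3, chi_3> = (1/10)[1*(4)*conj(2) + 2*(3/2 - sqrt(5)/2)*conj(-1/2 + sqrt(5)/2) + 2*(sqrt(5)/2 + 3/2)*conj(-sqrt(5)/2 - 1/2) + 5*(0)*conj(0)]
      = (1/10)[(8) + (-4 + 2*sqrt(5)) + (-2*sqrt(5) - 4) + (0)] = 0/10 = 0
  <chi_3*chi_3, chi_4> = (1/10)[1*(4)*conj(2) + 2*(3/2 - sqrt(5)/2)*conj(-sqrt(5)/2 - 1/2) + 2*(sqrt(5)/2 + 3/2)*conj(-1/2 + sqrt(5)/2) + 5*(0)*conj(0)]
      = (1/10)[(8) + (1 - sqrt(5)) + (1 + sqrt(5)) + (0)] = 10/10 = 1
Hence the multiplicities are chi_1: 1, chi_2: 1, chi_4: 1. Dimension check: dim(chi_3)*dim(chi_3) = 2*2 = 4 and sum (mult * dim) = 1*1 + 1*1 + 1*2 = 4.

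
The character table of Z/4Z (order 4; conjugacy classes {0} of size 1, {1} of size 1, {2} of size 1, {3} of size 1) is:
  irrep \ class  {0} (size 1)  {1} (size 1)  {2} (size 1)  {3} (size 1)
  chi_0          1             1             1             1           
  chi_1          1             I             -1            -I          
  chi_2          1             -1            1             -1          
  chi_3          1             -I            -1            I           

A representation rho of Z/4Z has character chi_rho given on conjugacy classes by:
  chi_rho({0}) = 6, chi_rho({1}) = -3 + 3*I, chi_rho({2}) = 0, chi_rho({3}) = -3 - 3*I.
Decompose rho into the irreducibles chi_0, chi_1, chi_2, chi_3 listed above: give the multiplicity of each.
Multiplicities: chi_0: 0, chi_1: 3, chi_2: 3, chi_3: 0.

Why: Use <chi_rho, chi> = (1/|G|) sum_C |C| * chi_rho(C) * conj(chi(C)) with |G| = 4 for each irreducible chi in the table:
  <chi_rho, chi_0> = (1/4)[1*(6)*conj(1) + 1*(-3 + 3*I)*conj(1) + 1*(0)*conj(1) + 1*(-3 - 3*I)*conj(1)]
      = (1/4)[(6) + (-3 + 3*I) + (0) + (-3 - 3*I)] = 0/4 = 0
  <chi_rho, chi_1> = (1/4)[1*(6)*conj(1) + 1*(-3 + 3*I)*conj(I) + 1*(0)*conj(-1) + 1*(-3 - 3*I)*conj(-I)]
      = (1/4)[(6) + (3 + 3*I) + (0) + (3 - 3*I)] = 12/4 = 3
  <chi_rho, chi_2> = (1/4)[1*(6)*conj(1) + 1*(-3 + 3*I)*conj(-1) + 1*(0)*conj(1) + 1*(-3 - 3*I)*conj(-1)]
      = (1/4)[(6) + (3 - 3*I) + (0) + (3 + 3*I)] = 12/4 = 3
  <chi_rho, chi_3> = (1/4)[1*(6)*conj(1) + 1*(-3 + 3*I)*conj(-I) + 1*(0)*conj(-1) + 1*(-3 - 3*I)*conj(I)]
      = (1/4)[(6) + (-3 - 3*I) + (0) + (-3 + 3*I)] = 0/4 = 0
(Exp terms are combined using exp(i*s)*conj(exp(i*t)) = exp(i*(s-t)), and sums of them are collapsed using the identity that for every m > 1 the m distinct m-th roots of unity sum to 0, e.g. 1 + exp(2*I*pi/3) + exp(-2*I*pi/3) = 0.)
Dimension check: dim(rho) = sum (mult * dim) = 0*1 + 3*1 + 3*1 + 0*1 = 6 = chi_rho(e) = 6.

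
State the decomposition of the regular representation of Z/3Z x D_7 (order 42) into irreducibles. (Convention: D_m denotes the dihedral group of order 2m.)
Each irreducible V_i of dimension d_i appears with multiplicity d_i, i.e. rho_reg = (direct sum over all irreducibles V_i) d_i V_i. The irreducible dimensions for Z/3Z x D_7 are 1, 1, 1, 1, 1, 1, 2, 2, 2, 2, 2, 2, 2, 2, 2: 6 irreducibles of dimension 1, each with multiplicity 1; 9 irreducibles of dimension 2, each with multiplicity 2. Total dimension 6*1*1 + 9*2*2 = 42 = |G|.

General theorem: in the regular representation of a finite group G, each irreducible appears with multiplicity equal to its dimension. Check: dim(rho_reg) = sum d_i^2 = 1 + 1 + 1 + 1 + 1 + 1 + 4 + 4 + 4 + 4 + 4 + 4 + 4 + 4 + 4 = 42 = |G|.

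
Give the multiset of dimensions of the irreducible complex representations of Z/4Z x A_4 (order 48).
Dimensions: 1, 1, 1, 1, 1, 1, 1, 1, 1, 1, 1, 1, 3, 3, 3, 3

Derivation: There are 16 irreducibles (= number of conjugacy classes). Their dimensions d_i satisfy sum d_i^2 = |G| = 48: 1 + 1 + 1 + 1 + 1 + 1 + 1 + 1 + 1 + 1 + 1 + 1 + 9 + 9 + 9 + 9 = 48. (For the product with Z/4Z: each of the 4 1-dim characters of Z/4Z tensors with each irrep of A_4, giving 4 copies of each A_4-dimension.)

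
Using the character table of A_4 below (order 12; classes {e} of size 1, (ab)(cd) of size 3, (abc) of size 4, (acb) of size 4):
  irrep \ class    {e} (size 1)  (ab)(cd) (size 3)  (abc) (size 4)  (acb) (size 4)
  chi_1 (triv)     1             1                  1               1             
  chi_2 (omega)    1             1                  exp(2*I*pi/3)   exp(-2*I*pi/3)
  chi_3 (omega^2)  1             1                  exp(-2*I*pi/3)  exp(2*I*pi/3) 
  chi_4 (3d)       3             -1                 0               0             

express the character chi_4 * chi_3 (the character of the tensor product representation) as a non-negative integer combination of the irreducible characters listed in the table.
chi_4 tensor chi_3 = chi_4 (all other irreducibles have multiplicity 0).

Explanation: The character of a tensor product is the pointwise product (chi_4 * chi_3)(C) = chi_4(C) * chi_3(C):
  {e}: (3)*(1), (ab)(cd): (-1)*(1), (abc): (0)*(exp(-2*I*pi/3)), (acb): (0)*(exp(2*I*pi/3))
so (chi_4 * chi_3) takes values
  {e} -> 3, (ab)(cd) -> -1, (abc) -> 0, (acb) -> 0.
Now take the inner product of this character with each irreducible chi from the table, <chi_4*chi_3, chi> = (1/12) sum_C |C| (chi_4*chi_3)(C) conj(chi(C)):
  <chi_4*chi_3, chi_1> = (1/12)[1*(3)*conj(1) + 3*(-1)*conj(1) + 4*(0)*conj(1) + 4*(0)*conj(1)]
      = (1/12)[(3) + (-3) + (0) + (0)] = 0/12 = 0
  <chi_4*chi_3, chi_2> = (1/12)[1*(3)*conj(1) + 3*(-1)*conj(1) + 4*(0)*conj(exp(2*I*pi/3)) + 4*(0)*conj(exp(-2*I*pi/3))]
      = (1/12)[(3) + (-3) + (0) + (0)] = 0/12 = 0
  <chi_4*chi_3, chi_3> = (1/12)[1*(3)*conj(1) + 3*(-1)*conj(1) + 4*(0)*conj(exp(-2*I*pi/3)) + 4*(0)*conj(exp(2*I*pi/3))]
      = (1/12)[(3) + (-3) + (0) + (0)] = 0/12 = 0
  <chi_4*chi_3, chi_4> = (1/12)[1*(3)*conj(3) + 3*(-1)*conj(-1) + 4*(0)*conj(0) + 4*(0)*conj(0)]
      = (1/12)[(9) + (3) + (0) + (0)] = 12/12 = 1
(Exp terms are combined using exp(i*s)*conj(exp(i*t)) = exp(i*(s-t)), and sums of them are collapsed using the identity that for every m > 1 the m distinct m-th roots of unity sum to 0, e.g. 1 + exp(2*I*pi/3) + exp(-2*I*pi/3) = 0.)
Hence the multiplicities are chi_4: 1. Dimension check: dim(chi_4)*dim(chi_3) = 3*1 = 3 and sum (mult * dim) = 1*3 = 3.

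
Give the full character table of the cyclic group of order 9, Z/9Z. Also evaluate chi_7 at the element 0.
Character table of Z/9Z (irreps indexed chi_0,...,chi_8 with chi_k(m) = zeta_9^(k*m), zeta_9 = exp(2*pi*i/9)):
  irrep \ class  {0} (size 1)  {1} (size 1)    {2} (size 1)    {3} (size 1)    {4} (size 1)    {5} (size 1)    {6} (size 1)    {7} (size 1)    {8} (size 1)  
  chi_0          1             1               1               1               1               1               1               1               1             
  chi_1          1             exp(2*I*pi/9)   exp(4*I*pi/9)   exp(2*I*pi/3)   exp(8*I*pi/9)   exp(-8*I*pi/9)  exp(-2*I*pi/3)  exp(-4*I*pi/9)  exp(-2*I*pi/9)
  chi_2          1             exp(4*I*pi/9)   exp(8*I*pi/9)   exp(-2*I*pi/3)  exp(-2*I*pi/9)  exp(2*I*pi/9)   exp(2*I*pi/3)   exp(-8*I*pi/9)  exp(-4*I*pi/9)
  chi_3          1             exp(2*I*pi/3)   exp(-2*I*pi/3)  1               exp(2*I*pi/3)   exp(-2*I*pi/3)  1               exp(2*I*pi/3)   exp(-2*I*pi/3)
  chi_4          1             exp(8*I*pi/9)   exp(-2*I*pi/9)  exp(2*I*pi/3)   exp(-4*I*pi/9)  exp(4*I*pi/9)   exp(-2*I*pi/3)  exp(2*I*pi/9)   exp(-8*I*pi/9)
  chi_5          1             exp(-8*I*pi/9)  exp(2*I*pi/9)   exp(-2*I*pi/3)  exp(4*I*pi/9)   exp(-4*I*pi/9)  exp(2*I*pi/3)   exp(-2*I*pi/9)  exp(8*I*pi/9) 
  chi_6          1             exp(-2*I*pi/3)  exp(2*I*pi/3)   1               exp(-2*I*pi/3)  exp(2*I*pi/3)   1               exp(-2*I*pi/3)  exp(2*I*pi/3) 
  chi_7          1             exp(-4*I*pi/9)  exp(-8*I*pi/9)  exp(2*I*pi/3)   exp(2*I*pi/9)   exp(-2*I*pi/9)  exp(-2*I*pi/3)  exp(8*I*pi/9)   exp(4*I*pi/9) 
  chi_8          1             exp(-2*I*pi/9)  exp(-4*I*pi/9)  exp(-2*I*pi/3)  exp(-8*I*pi/9)  exp(8*I*pi/9)   exp(2*I*pi/3)   exp(4*I*pi/9)   exp(2*I*pi/9) 

Spot check: chi_7(0) = zeta_9^(7*0) = zeta_9^0 = 1.

Why: Z/9Z is abelian, so all 9 irreducible complex representations are 1-dimensional. They are given by chi_k(m) = zeta_9^(k*m) for k = 0,...,8. Row orthogonality: sum_m chi_k(m) conj(chi_l(m)) = 9 * [k = l].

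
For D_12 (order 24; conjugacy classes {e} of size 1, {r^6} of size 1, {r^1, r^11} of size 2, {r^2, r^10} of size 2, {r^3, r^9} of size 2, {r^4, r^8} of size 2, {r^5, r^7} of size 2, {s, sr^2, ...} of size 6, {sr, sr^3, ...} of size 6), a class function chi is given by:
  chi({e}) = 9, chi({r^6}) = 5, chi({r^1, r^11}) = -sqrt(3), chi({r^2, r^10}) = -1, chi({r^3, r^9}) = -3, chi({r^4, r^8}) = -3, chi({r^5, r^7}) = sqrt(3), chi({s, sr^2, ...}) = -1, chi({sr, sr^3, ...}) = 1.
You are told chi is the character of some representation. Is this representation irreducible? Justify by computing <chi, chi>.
Not irreducible (reducible): <chi, chi> = 7 > 1.

Working: <chi, chi> = (1/|G|) sum_C |C| * |chi(C)|^2 = (1/24)[1*|9|^2 + 1*|5|^2 + 2*|-sqrt(3)|^2 + 2*|-1|^2 + 2*|-3|^2 + 2*|-3|^2 + 2*|sqrt(3)|^2 + 6*|-1|^2 + 6*|1|^2]
  = (1/24)[(81) + (25) + (6) + (2) + (18) + (18) + (6) + (6) + (6)] = 168/24 = 7.
A character is irreducible iff <chi, chi> = 1, so this representation is reducible.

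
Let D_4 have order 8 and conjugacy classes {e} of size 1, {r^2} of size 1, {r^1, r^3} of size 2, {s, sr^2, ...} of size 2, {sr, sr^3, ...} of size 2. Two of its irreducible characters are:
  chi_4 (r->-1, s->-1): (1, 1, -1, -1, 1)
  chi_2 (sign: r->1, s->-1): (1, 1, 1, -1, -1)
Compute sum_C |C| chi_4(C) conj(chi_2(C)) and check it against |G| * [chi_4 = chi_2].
Sum = 0; so <chi_4, chi_2> = 0 (distinct irreducibles are orthogonal).

Details: Compute term by term over conjugacy classes (|C| * chi_4(C) * conj(chi_2(C))):
  1*(1)*conj(1) + 1*(1)*conj(1) + 2*(-1)*conj(1) + 2*(-1)*conj(-1) + 2*(1)*conj(-1)
  = (1) + (1) + (-2) + (2) + (-2)
  = 0.
Dividing by |G| = 8 gives 0/8 = 0, matching the row-orthogonality relation <chi_4, chi_2> = [chi_4 = chi_2].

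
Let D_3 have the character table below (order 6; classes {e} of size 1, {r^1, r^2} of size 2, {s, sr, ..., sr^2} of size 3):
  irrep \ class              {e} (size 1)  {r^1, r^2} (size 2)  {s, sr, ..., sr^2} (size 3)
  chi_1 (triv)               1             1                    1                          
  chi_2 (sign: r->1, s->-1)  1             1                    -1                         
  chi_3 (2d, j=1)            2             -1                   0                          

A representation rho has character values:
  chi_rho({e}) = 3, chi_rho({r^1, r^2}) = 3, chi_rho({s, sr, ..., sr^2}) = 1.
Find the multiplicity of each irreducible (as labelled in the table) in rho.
Multiplicities: chi_1: 2, chi_2: 1, chi_3: 0.

Justification: Use <chi_rho, chi> = (1/|G|) sum_C |C| * chi_rho(C) * conj(chi(C)) with |G| = 6 for each irreducible chi in the table:
  <chi_rho, chi_1> = (1/6)[1*(3)*conj(1) + 2*(3)*conj(1) + 3*(1)*conj(1)]
      = (1/6)[(3) + (6) + (3)] = 12/6 = 2
  <chi_rho, chi_2> = (1/6)[1*(3)*conj(1) + 2*(3)*conj(1) + 3*(1)*conj(-1)]
      = (1/6)[(3) + (6) + (-3)] = 6/6 = 1
  <chi_rho, chi_3> = (1/6)[1*(3)*conj(2) + 2*(3)*conj(-1) + 3*(1)*conj(0)]
      = (1/6)[(6) + (-6) + (0)] = 0/6 = 0
Dimension check: dim(rho) = sum (mult * dim) = 2*1 + 1*1 + 0*2 = 3 = chi_rho(e) = 3.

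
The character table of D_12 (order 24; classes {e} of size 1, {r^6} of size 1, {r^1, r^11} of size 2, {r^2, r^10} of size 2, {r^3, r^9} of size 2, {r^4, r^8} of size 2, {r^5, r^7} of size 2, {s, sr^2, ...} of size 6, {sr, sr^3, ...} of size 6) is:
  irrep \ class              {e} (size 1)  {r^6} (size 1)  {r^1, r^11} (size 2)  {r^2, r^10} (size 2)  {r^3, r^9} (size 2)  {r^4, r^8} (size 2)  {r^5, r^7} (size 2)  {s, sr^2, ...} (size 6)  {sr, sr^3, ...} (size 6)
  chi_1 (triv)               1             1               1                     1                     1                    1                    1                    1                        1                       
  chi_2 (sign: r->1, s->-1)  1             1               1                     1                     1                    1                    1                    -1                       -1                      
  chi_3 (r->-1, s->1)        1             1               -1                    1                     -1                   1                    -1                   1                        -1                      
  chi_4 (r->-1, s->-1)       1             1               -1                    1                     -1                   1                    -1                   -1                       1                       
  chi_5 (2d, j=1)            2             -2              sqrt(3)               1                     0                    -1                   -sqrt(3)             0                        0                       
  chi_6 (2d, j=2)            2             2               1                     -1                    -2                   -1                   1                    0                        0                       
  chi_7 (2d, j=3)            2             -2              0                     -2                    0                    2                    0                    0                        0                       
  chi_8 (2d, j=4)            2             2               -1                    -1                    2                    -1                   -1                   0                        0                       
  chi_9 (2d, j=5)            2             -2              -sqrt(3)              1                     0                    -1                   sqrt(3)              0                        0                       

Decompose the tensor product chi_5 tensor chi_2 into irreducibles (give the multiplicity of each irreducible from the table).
chi_5 tensor chi_2 = chi_5 (all other irreducibles have multiplicity 0).

Explanation: The character of a tensor product is the pointwise product (chi_5 * chi_2)(C) = chi_5(C) * chi_2(C):
  {e}: (2)*(1), {r^6}: (-2)*(1), {r^1, r^11}: (sqrt(3))*(1), {r^2, r^10}: (1)*(1), {r^3, r^9}: (0)*(1), {r^4, r^8}: (-1)*(1), {r^5, r^7}: (-sqrt(3))*(1), {s, sr^2, ...}: (0)*(-1), {sr, sr^3, ...}: (0)*(-1)
so (chi_5 * chi_2) takes values
  {e} -> 2, {r^6} -> -2, {r^1, r^11} -> sqrt(3), {r^2, r^10} -> 1, {r^3, r^9} -> 0, {r^4, r^8} -> -1, {r^5, r^7} -> -sqrt(3), {s, sr^2, ...} -> 0, {sr, sr^3, ...} -> 0.
Now take the inner product of this character with each irreducible chi from the table, <chi_5*chi_2, chi> = (1/24) sum_C |C| (chi_5*chi_2)(C) conj(chi(C)):
  <chi_5*chi_2, chi_1> = (1/24)[1*(2)*conj(1) + 1*(-2)*conj(1) + 2*(sqrt(3))*conj(1) + 2*(1)*conj(1) + 2*(0)*conj(1) + 2*(-1)*conj(1) + 2*(-sqrt(3))*conj(1) + 6*(0)*conj(1) + 6*(0)*conj(1)]
      = (1/24)[(2) + (-2) + (2*sqrt(3)) + (2) + (0) + (-2) + (-2*sqrt(3)) + (0) + (0)] = 0/24 = 0
  <chi_5*chi_2, chi_2> = (1/24)[1*(2)*conj(1) + 1*(-2)*conj(1) + 2*(sqrt(3))*conj(1) + 2*(1)*conj(1) + 2*(0)*conj(1) + 2*(-1)*conj(1) + 2*(-sqrt(3))*conj(1) + 6*(0)*conj(-1) + 6*(0)*conj(-1)]
      = (1/24)[(2) + (-2) + (2*sqrt(3)) + (2) + (0) + (-2) + (-2*sqrt(3)) + (0) + (0)] = 0/24 = 0
  <chi_5*chi_2, chi_3> = (1/24)[1*(2)*conj(1) + 1*(-2)*conj(1) + 2*(sqrt(3))*conj(-1) + 2*(1)*conj(1) + 2*(0)*conj(-1) + 2*(-1)*conj(1) + 2*(-sqrt(3))*conj(-1) + 6*(0)*conj(1) + 6*(0)*conj(-1)]
      = (1/24)[(2) + (-2) + (-2*sqrt(3)) + (2) + (0) + (-2) + (2*sqrt(3)) + (0) + (0)] = 0/24 = 0
  <chi_5*chi_2, chi_4> = (1/24)[1*(2)*conj(1) + 1*(-2)*conj(1) + 2*(sqrt(3))*conj(-1) + 2*(1)*conj(1) + 2*(0)*conj(-1) + 2*(-1)*conj(1) + 2*(-sqrt(3))*conj(-1) + 6*(0)*conj(-1) + 6*(0)*conj(1)]
      = (1/24)[(2) + (-2) + (-2*sqrt(3)) + (2) + (0) + (-2) + (2*sqrt(3)) + (0) + (0)] = 0/24 = 0
  <chi_5*chi_2, chi_5> = (1/24)[1*(2)*conj(2) + 1*(-2)*conj(-2) + 2*(sqrt(3))*conj(sqrt(3)) + 2*(1)*conj(1) + 2*(0)*conj(0) + 2*(-1)*conj(-1) + 2*(-sqrt(3))*conj(-sqrt(3)) + 6*(0)*conj(0) + 6*(0)*conj(0)]
      = (1/24)[(4) + (4) + (6) + (2) + (0) + (2) + (6) + (0) + (0)] = 24/24 = 1
  <chi_5*chi_2, chi_6> = (1/24)[1*(2)*conj(2) + 1*(-2)*conj(2) + 2*(sqrt(3))*conj(1) + 2*(1)*conj(-1) + 2*(0)*conj(-2) + 2*(-1)*conj(-1) + 2*(-sqrt(3))*conj(1) + 6*(0)*conj(0) + 6*(0)*conj(0)]
      = (1/24)[(4) + (-4) + (2*sqrt(3)) + (-2) + (0) + (2) + (-2*sqrt(3)) + (0) + (0)] = 0/24 = 0
  <chi_5*chi_2, chi_7> = (1/24)[1*(2)*conj(2) + 1*(-2)*conj(-2) + 2*(sqrt(3))*conj(0) + 2*(1)*conj(-2) + 2*(0)*conj(0) + 2*(-1)*conj(2) + 2*(-sqrt(3))*conj(0) + 6*(0)*conj(0) + 6*(0)*conj(0)]
      = (1/24)[(4) + (4) + (0) + (-4) + (0) + (-4) + (0) + (0) + (0)] = 0/24 = 0
  <chi_5*chi_2, chi_8> = (1/24)[1*(2)*conj(2) + 1*(-2)*conj(2) + 2*(sqrt(3))*conj(-1) + 2*(1)*conj(-1) + 2*(0)*conj(2) + 2*(-1)*conj(-1) + 2*(-sqrt(3))*conj(-1) + 6*(0)*conj(0) + 6*(0)*conj(0)]
      = (1/24)[(4) + (-4) + (-2*sqrt(3)) + (-2) + (0) + (2) + (2*sqrt(3)) + (0) + (0)] = 0/24 = 0
  <chi_5*chi_2, chi_9> = (1/24)[1*(2)*conj(2) + 1*(-2)*conj(-2) + 2*(sqrt(3))*conj(-sqrt(3)) + 2*(1)*conj(1) + 2*(0)*conj(0) + 2*(-1)*conj(-1) + 2*(-sqrt(3))*conj(sqrt(3)) + 6*(0)*conj(0) + 6*(0)*conj(0)]
      = (1/24)[(4) + (4) + (-6) + (2) + (0) + (2) + (-6) + (0) + (0)] = 0/24 = 0
Hence the multiplicities are chi_5: 1. Dimension check: dim(chi_5)*dim(chi_2) = 2*1 = 2 and sum (mult * dim) = 1*2 = 2.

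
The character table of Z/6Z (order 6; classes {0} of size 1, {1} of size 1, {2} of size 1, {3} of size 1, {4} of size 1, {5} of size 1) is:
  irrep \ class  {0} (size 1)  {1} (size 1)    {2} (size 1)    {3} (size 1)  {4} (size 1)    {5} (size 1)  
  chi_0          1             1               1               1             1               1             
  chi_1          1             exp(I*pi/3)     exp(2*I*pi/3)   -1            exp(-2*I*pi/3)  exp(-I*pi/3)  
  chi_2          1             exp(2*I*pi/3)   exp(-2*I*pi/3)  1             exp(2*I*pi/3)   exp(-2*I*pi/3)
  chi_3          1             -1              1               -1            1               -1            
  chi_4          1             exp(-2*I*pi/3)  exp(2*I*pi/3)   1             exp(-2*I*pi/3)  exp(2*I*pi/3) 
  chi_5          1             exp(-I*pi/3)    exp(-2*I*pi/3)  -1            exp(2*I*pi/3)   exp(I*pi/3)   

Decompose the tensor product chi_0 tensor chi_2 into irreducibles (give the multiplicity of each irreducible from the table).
chi_0 tensor chi_2 = chi_2 (all other irreducibles have multiplicity 0).

Reasoning: The character of a tensor product is the pointwise product (chi_0 * chi_2)(C) = chi_0(C) * chi_2(C):
  {0}: (1)*(1), {1}: (1)*(exp(2*I*pi/3)), {2}: (1)*(exp(-2*I*pi/3)), {3}: (1)*(1), {4}: (1)*(exp(2*I*pi/3)), {5}: (1)*(exp(-2*I*pi/3))
so (chi_0 * chi_2) takes values
  {0} -> 1, {1} -> exp(2*I*pi/3), {2} -> exp(-2*I*pi/3), {3} -> 1, {4} -> exp(2*I*pi/3), {5} -> exp(-2*I*pi/3).
Now take the inner product of this character with each irreducible chi from the table, <chi_0*chi_2, chi> = (1/6) sum_C |C| (chi_0*chi_2)(C) conj(chi(C)):
  <chi_0*chi_2, chi_0> = (1/6)[1*(1)*conj(1) + 1*(exp(2*I*pi/3))*conj(1) + 1*(exp(-2*I*pi/3))*conj(1) + 1*(1)*conj(1) + 1*(exp(2*I*pi/3))*conj(1) + 1*(exp(-2*I*pi/3))*conj(1)]
      = (1/6)[(1) + (exp(2*I*pi/3)) + (exp(-2*I*pi/3)) + (1) + (exp(2*I*pi/3)) + (exp(-2*I*pi/3))] = 0/6 = 0
  <chi_0*chi_2, chi_1> = (1/6)[1*(1)*conj(1) + 1*(exp(2*I*pi/3))*conj(exp(I*pi/3)) + 1*(exp(-2*I*pi/3))*conj(exp(2*I*pi/3)) + 1*(1)*conj(-1) + 1*(exp(2*I*pi/3))*conj(exp(-2*I*pi/3)) + 1*(exp(-2*I*pi/3))*conj(exp(-I*pi/3))]
      = (1/6)[(1) + (exp(I*pi/3)) + (exp(2*I*pi/3)) + (-1) + (exp(-2*I*pi/3)) + (exp(-I*pi/3))] = 0/6 = 0
  <chi_0*chi_2, chi_2> = (1/6)[1*(1)*conj(1) + 1*(exp(2*I*pi/3))*conj(exp(2*I*pi/3)) + 1*(exp(-2*I*pi/3))*conj(exp(-2*I*pi/3)) + 1*(1)*conj(1) + 1*(exp(2*I*pi/3))*conj(exp(2*I*pi/3)) + 1*(exp(-2*I*pi/3))*conj(exp(-2*I*pi/3))]
      = (1/6)[(1) + (1) + (1) + (1) + (1) + (1)] = 6/6 = 1
  <chi_0*chi_2, chi_3> = (1/6)[1*(1)*conj(1) + 1*(exp(2*I*pi/3))*conj(-1) + 1*(exp(-2*I*pi/3))*conj(1) + 1*(1)*conj(-1) + 1*(exp(2*I*pi/3))*conj(1) + 1*(exp(-2*I*pi/3))*conj(-1)]
      = (1/6)[(1) + (-exp(2*I*pi/3)) + (exp(-2*I*pi/3)) + (-1) + (exp(2*I*pi/3)) + (-exp(-2*I*pi/3))] = 0/6 = 0
  <chi_0*chi_2, chi_4> = (1/6)[1*(1)*conj(1) + 1*(exp(2*I*pi/3))*conj(exp(-2*I*pi/3)) + 1*(exp(-2*I*pi/3))*conj(exp(2*I*pi/3)) + 1*(1)*conj(1) + 1*(exp(2*I*pi/3))*conj(exp(-2*I*pi/3)) + 1*(exp(-2*I*pi/3))*conj(exp(2*I*pi/3))]
      = (1/6)[(1) + (exp(-2*I*pi/3)) + (exp(2*I*pi/3)) + (1) + (exp(-2*I*pi/3)) + (exp(2*I*pi/3))] = 0/6 = 0
  <chi_0*chi_2, chi_5> = (1/6)[1*(1)*conj(1) + 1*(exp(2*I*pi/3))*conj(exp(-I*pi/3)) + 1*(exp(-2*I*pi/3))*conj(exp(-2*I*pi/3)) + 1*(1)*conj(-1) + 1*(exp(2*I*pi/3))*conj(exp(2*I*pi/3)) + 1*(exp(-2*I*pi/3))*conj(exp(I*pi/3))]
      = (1/6)[(1) + (-1) + (1) + (-1) + (1) + (-1)] = 0/6 = 0
(Exp terms are combined using exp(i*s)*conj(exp(i*t)) = exp(i*(s-t)), and sums of them are collapsed using the identity that for every m > 1 the m distinct m-th roots of unity sum to 0, e.g. 1 + exp(2*I*pi/3) + exp(-2*I*pi/3) = 0.)
Hence the multiplicities are chi_2: 1. Dimension check: dim(chi_0)*dim(chi_2) = 1*1 = 1 and sum (mult * dim) = 1*1 = 1.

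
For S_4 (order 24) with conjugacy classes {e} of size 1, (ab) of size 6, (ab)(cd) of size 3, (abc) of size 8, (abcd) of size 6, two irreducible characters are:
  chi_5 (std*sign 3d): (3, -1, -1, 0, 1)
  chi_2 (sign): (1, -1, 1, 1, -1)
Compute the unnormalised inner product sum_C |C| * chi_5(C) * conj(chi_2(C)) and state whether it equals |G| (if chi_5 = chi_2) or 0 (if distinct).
Sum = 0; so <chi_5, chi_2> = 0 (distinct irreducibles are orthogonal).

Why: Compute term by term over conjugacy classes (|C| * chi_5(C) * conj(chi_2(C))):
  1*(3)*conj(1) + 6*(-1)*conj(-1) + 3*(-1)*conj(1) + 8*(0)*conj(1) + 6*(1)*conj(-1)
  = (3) + (6) + (-3) + (0) + (-6)
  = 0.
Dividing by |G| = 24 gives 0/24 = 0, matching the row-orthogonality relation <chi_5, chi_2> = [chi_5 = chi_2].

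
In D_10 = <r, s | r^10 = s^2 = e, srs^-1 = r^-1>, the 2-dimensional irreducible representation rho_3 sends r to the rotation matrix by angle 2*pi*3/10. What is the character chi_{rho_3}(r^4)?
chi_{rho_3}(r^4) = 2*cos(2*pi*3*4/10) = -1/2 + sqrt(5)/2

Solution. rho_3(r^4) is rotation by angle 2*pi*3*4/10, whose trace is 2*cos(2*pi*3*4/10) = -1/2 + sqrt(5)/2.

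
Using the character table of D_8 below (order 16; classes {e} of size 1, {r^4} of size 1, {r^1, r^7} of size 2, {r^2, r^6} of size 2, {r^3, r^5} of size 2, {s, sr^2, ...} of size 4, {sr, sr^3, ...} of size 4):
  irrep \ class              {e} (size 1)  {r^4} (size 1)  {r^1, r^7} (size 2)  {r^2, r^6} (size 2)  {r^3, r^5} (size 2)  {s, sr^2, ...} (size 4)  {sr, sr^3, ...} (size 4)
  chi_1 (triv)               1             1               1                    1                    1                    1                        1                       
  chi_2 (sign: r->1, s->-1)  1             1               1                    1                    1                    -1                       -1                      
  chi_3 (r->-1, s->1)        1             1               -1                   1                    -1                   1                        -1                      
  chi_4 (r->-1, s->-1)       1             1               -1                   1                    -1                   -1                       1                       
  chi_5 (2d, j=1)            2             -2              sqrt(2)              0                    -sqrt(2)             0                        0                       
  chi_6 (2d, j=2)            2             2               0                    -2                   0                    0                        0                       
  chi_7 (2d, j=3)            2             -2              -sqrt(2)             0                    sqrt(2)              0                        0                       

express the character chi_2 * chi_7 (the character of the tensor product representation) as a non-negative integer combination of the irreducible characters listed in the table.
chi_2 tensor chi_7 = chi_7 (all other irreducibles have multiplicity 0).

Why: The character of a tensor product is the pointwise product (chi_2 * chi_7)(C) = chi_2(C) * chi_7(C):
  {e}: (1)*(2), {r^4}: (1)*(-2), {r^1, r^7}: (1)*(-sqrt(2)), {r^2, r^6}: (1)*(0), {r^3, r^5}: (1)*(sqrt(2)), {s, sr^2, ...}: (-1)*(0), {sr, sr^3, ...}: (-1)*(0)
so (chi_2 * chi_7) takes values
  {e} -> 2, {r^4} -> -2, {r^1, r^7} -> -sqrt(2), {r^2, r^6} -> 0, {r^3, r^5} -> sqrt(2), {s, sr^2, ...} -> 0, {sr, sr^3, ...} -> 0.
Now take the inner product of this character with each irreducible chi from the table, <chi_2*chi_7, chi> = (1/16) sum_C |C| (chi_2*chi_7)(C) conj(chi(C)):
  <chi_2*chi_7, chi_1> = (1/16)[1*(2)*conj(1) + 1*(-2)*conj(1) + 2*(-sqrt(2))*conj(1) + 2*(0)*conj(1) + 2*(sqrt(2))*conj(1) + 4*(0)*conj(1) + 4*(0)*conj(1)]
      = (1/16)[(2) + (-2) + (-2*sqrt(2)) + (0) + (2*sqrt(2)) + (0) + (0)] = 0/16 = 0
  <chi_2*chi_7, chi_2> = (1/16)[1*(2)*conj(1) + 1*(-2)*conj(1) + 2*(-sqrt(2))*conj(1) + 2*(0)*conj(1) + 2*(sqrt(2))*conj(1) + 4*(0)*conj(-1) + 4*(0)*conj(-1)]
      = (1/16)[(2) + (-2) + (-2*sqrt(2)) + (0) + (2*sqrt(2)) + (0) + (0)] = 0/16 = 0
  <chi_2*chi_7, chi_3> = (1/16)[1*(2)*conj(1) + 1*(-2)*conj(1) + 2*(-sqrt(2))*conj(-1) + 2*(0)*conj(1) + 2*(sqrt(2))*conj(-1) + 4*(0)*conj(1) + 4*(0)*conj(-1)]
      = (1/16)[(2) + (-2) + (2*sqrt(2)) + (0) + (-2*sqrt(2)) + (0) + (0)] = 0/16 = 0
  <chi_2*chi_7, chi_4> = (1/16)[1*(2)*conj(1) + 1*(-2)*conj(1) + 2*(-sqrt(2))*conj(-1) + 2*(0)*conj(1) + 2*(sqrt(2))*conj(-1) + 4*(0)*conj(-1) + 4*(0)*conj(1)]
      = (1/16)[(2) + (-2) + (2*sqrt(2)) + (0) + (-2*sqrt(2)) + (0) + (0)] = 0/16 = 0
  <chi_2*chi_7, chi_5> = (1/16)[1*(2)*conj(2) + 1*(-2)*conj(-2) + 2*(-sqrt(2))*conj(sqrt(2)) + 2*(0)*conj(0) + 2*(sqrt(2))*conj(-sqrt(2)) + 4*(0)*conj(0) + 4*(0)*conj(0)]
      = (1/16)[(4) + (4) + (-4) + (0) + (-4) + (0) + (0)] = 0/16 = 0
  <chi_2*chi_7, chi_6> = (1/16)[1*(2)*conj(2) + 1*(-2)*conj(2) + 2*(-sqrt(2))*conj(0) + 2*(0)*conj(-2) + 2*(sqrt(2))*conj(0) + 4*(0)*conj(0) + 4*(0)*conj(0)]
      = (1/16)[(4) + (-4) + (0) + (0) + (0) + (0) + (0)] = 0/16 = 0
  <chi_2*chi_7, chi_7> = (1/16)[1*(2)*conj(2) + 1*(-2)*conj(-2) + 2*(-sqrt(2))*conj(-sqrt(2)) + 2*(0)*conj(0) + 2*(sqrt(2))*conj(sqrt(2)) + 4*(0)*conj(0) + 4*(0)*conj(0)]
      = (1/16)[(4) + (4) + (4) + (0) + (4) + (0) + (0)] = 16/16 = 1
Hence the multiplicities are chi_7: 1. Dimension check: dim(chi_2)*dim(chi_7) = 1*2 = 2 and sum (mult * dim) = 1*2 = 2.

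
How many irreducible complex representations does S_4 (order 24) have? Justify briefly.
5

Proof sketch: The number of irreducible complex representations of a finite group equals its number of conjugacy classes. Conjugacy classes in S_4 correspond to cycle types, i.e. partitions of 4; there are p(4) = 5 of them, so S_4 (order 24) has exactly 5 irreducible complex representations.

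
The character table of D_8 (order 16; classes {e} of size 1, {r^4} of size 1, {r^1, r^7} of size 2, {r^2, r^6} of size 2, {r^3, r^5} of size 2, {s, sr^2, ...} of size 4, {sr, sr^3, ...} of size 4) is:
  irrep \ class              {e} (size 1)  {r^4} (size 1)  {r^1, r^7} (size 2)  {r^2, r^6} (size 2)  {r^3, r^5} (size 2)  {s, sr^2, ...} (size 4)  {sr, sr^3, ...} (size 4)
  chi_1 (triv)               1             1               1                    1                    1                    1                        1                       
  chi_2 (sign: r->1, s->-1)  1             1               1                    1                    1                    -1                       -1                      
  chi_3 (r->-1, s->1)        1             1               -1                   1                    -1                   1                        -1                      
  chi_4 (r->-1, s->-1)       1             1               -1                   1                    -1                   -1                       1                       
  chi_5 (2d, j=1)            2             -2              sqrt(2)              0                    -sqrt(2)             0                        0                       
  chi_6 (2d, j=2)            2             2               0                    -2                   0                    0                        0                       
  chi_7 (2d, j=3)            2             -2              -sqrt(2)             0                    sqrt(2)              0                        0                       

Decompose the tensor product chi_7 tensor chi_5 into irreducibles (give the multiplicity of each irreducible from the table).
chi_7 tensor chi_5 = chi_3 + chi_4 + chi_6 (all other irreducibles have multiplicity 0).

Derivation: The character of a tensor product is the pointwise product (chi_7 * chi_5)(C) = chi_7(C) * chi_5(C):
  {e}: (2)*(2), {r^4}: (-2)*(-2), {r^1, r^7}: (-sqrt(2))*(sqrt(2)), {r^2, r^6}: (0)*(0), {r^3, r^5}: (sqrt(2))*(-sqrt(2)), {s, sr^2, ...}: (0)*(0), {sr, sr^3, ...}: (0)*(0)
so (chi_7 * chi_5) takes values
  {e} -> 4, {r^4} -> 4, {r^1, r^7} -> -2, {r^2, r^6} -> 0, {r^3, r^5} -> -2, {s, sr^2, ...} -> 0, {sr, sr^3, ...} -> 0.
Now take the inner product of this character with each irreducible chi from the table, <chi_7*chi_5, chi> = (1/16) sum_C |C| (chi_7*chi_5)(C) conj(chi(C)):
  <chi_7*chi_5, chi_1> = (1/16)[1*(4)*conj(1) + 1*(4)*conj(1) + 2*(-2)*conj(1) + 2*(0)*conj(1) + 2*(-2)*conj(1) + 4*(0)*conj(1) + 4*(0)*conj(1)]
      = (1/16)[(4) + (4) + (-4) + (0) + (-4) + (0) + (0)] = 0/16 = 0
  <chi_7*chi_5, chi_2> = (1/16)[1*(4)*conj(1) + 1*(4)*conj(1) + 2*(-2)*conj(1) + 2*(0)*conj(1) + 2*(-2)*conj(1) + 4*(0)*conj(-1) + 4*(0)*conj(-1)]
      = (1/16)[(4) + (4) + (-4) + (0) + (-4) + (0) + (0)] = 0/16 = 0
  <chi_7*chi_5, chi_3> = (1/16)[1*(4)*conj(1) + 1*(4)*conj(1) + 2*(-2)*conj(-1) + 2*(0)*conj(1) + 2*(-2)*conj(-1) + 4*(0)*conj(1) + 4*(0)*conj(-1)]
      = (1/16)[(4) + (4) + (4) + (0) + (4) + (0) + (0)] = 16/16 = 1
  <chi_7*chi_5, chi_4> = (1/16)[1*(4)*conj(1) + 1*(4)*conj(1) + 2*(-2)*conj(-1) + 2*(0)*conj(1) + 2*(-2)*conj(-1) + 4*(0)*conj(-1) + 4*(0)*conj(1)]
      = (1/16)[(4) + (4) + (4) + (0) + (4) + (0) + (0)] = 16/16 = 1
  <chi_7*chi_5, chi_5> = (1/16)[1*(4)*conj(2) + 1*(4)*conj(-2) + 2*(-2)*conj(sqrt(2)) + 2*(0)*conj(0) + 2*(-2)*conj(-sqrt(2)) + 4*(0)*conj(0) + 4*(0)*conj(0)]
      = (1/16)[(8) + (-8) + (-4*sqrt(2)) + (0) + (4*sqrt(2)) + (0) + (0)] = 0/16 = 0
  <chi_7*chi_5, chi_6> = (1/16)[1*(4)*conj(2) + 1*(4)*conj(2) + 2*(-2)*conj(0) + 2*(0)*conj(-2) + 2*(-2)*conj(0) + 4*(0)*conj(0) + 4*(0)*conj(0)]
      = (1/16)[(8) + (8) + (0) + (0) + (0) + (0) + (0)] = 16/16 = 1
  <chi_7*chi_5, chi_7> = (1/16)[1*(4)*conj(2) + 1*(4)*conj(-2) + 2*(-2)*conj(-sqrt(2)) + 2*(0)*conj(0) + 2*(-2)*conj(sqrt(2)) + 4*(0)*conj(0) + 4*(0)*conj(0)]
      = (1/16)[(8) + (-8) + (4*sqrt(2)) + (0) + (-4*sqrt(2)) + (0) + (0)] = 0/16 = 0
Hence the multiplicities are chi_3: 1, chi_4: 1, chi_6: 1. Dimension check: dim(chi_7)*dim(chi_5) = 2*2 = 4 and sum (mult * dim) = 1*1 + 1*1 + 1*2 = 4.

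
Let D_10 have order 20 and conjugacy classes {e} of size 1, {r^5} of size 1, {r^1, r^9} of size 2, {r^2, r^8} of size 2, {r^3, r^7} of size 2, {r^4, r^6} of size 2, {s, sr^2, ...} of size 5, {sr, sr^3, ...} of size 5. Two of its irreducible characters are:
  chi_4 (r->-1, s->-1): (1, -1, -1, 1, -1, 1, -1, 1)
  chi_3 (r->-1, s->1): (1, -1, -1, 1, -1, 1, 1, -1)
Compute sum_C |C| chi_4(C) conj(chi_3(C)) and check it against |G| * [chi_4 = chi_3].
Sum = 0; so <chi_4, chi_3> = 0 (distinct irreducibles are orthogonal).

Working: Compute term by term over conjugacy classes (|C| * chi_4(C) * conj(chi_3(C))):
  1*(1)*conj(1) + 1*(-1)*conj(-1) + 2*(-1)*conj(-1) + 2*(1)*conj(1) + 2*(-1)*conj(-1) + 2*(1)*conj(1) + 5*(-1)*conj(1) + 5*(1)*conj(-1)
  = (1) + (1) + (2) + (2) + (2) + (2) + (-5) + (-5)
  = 0.
Dividing by |G| = 20 gives 0/20 = 0, matching the row-orthogonality relation <chi_4, chi_3> = [chi_4 = chi_3].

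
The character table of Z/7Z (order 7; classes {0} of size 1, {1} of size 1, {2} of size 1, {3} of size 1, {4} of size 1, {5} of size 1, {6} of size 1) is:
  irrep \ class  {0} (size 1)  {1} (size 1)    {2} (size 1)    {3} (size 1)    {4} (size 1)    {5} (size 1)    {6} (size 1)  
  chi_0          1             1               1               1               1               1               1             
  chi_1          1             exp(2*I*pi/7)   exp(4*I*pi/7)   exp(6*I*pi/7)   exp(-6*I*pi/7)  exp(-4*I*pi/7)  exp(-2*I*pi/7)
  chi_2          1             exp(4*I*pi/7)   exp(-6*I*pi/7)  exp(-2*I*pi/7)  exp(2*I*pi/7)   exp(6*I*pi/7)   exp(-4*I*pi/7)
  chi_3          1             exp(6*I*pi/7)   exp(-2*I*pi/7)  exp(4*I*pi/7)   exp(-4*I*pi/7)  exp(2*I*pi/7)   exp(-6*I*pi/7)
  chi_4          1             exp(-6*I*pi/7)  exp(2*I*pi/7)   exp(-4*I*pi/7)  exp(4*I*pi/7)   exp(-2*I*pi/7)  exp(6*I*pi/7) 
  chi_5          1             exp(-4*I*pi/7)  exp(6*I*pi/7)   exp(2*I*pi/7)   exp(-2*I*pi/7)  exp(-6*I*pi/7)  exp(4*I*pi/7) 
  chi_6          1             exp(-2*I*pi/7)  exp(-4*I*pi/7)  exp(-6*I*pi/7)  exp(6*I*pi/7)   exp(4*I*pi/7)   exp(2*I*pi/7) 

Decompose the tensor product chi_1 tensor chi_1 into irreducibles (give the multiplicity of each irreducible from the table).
chi_1 tensor chi_1 = chi_2 (all other irreducibles have multiplicity 0).

Derivation: The character of a tensor product is the pointwise product (chi_1 * chi_1)(C) = chi_1(C) * chi_1(C):
  {0}: (1)*(1), {1}: (exp(2*I*pi/7))*(exp(2*I*pi/7)), {2}: (exp(4*I*pi/7))*(exp(4*I*pi/7)), {3}: (exp(6*I*pi/7))*(exp(6*I*pi/7)), {4}: (exp(-6*I*pi/7))*(exp(-6*I*pi/7)), {5}: (exp(-4*I*pi/7))*(exp(-4*I*pi/7)), {6}: (exp(-2*I*pi/7))*(exp(-2*I*pi/7))
so (chi_1 * chi_1) takes values
  {0} -> 1, {1} -> exp(4*I*pi/7), {2} -> exp(-6*I*pi/7), {3} -> exp(-2*I*pi/7), {4} -> exp(2*I*pi/7), {5} -> exp(6*I*pi/7), {6} -> exp(-4*I*pi/7).
Now take the inner product of this character with each irreducible chi from the table, <chi_1*chi_1, chi> = (1/7) sum_C |C| (chi_1*chi_1)(C) conj(chi(C)):
  <chi_1*chi_1, chi_0> = (1/7)[1*(1)*conj(1) + 1*(exp(4*I*pi/7))*conj(1) + 1*(exp(-6*I*pi/7))*conj(1) + 1*(exp(-2*I*pi/7))*conj(1) + 1*(exp(2*I*pi/7))*conj(1) + 1*(exp(6*I*pi/7))*conj(1) + 1*(exp(-4*I*pi/7))*conj(1)]
      = (1/7)[(1) + (exp(4*I*pi/7)) + (exp(-6*I*pi/7)) + (exp(-2*I*pi/7)) + (exp(2*I*pi/7)) + (exp(6*I*pi/7)) + (exp(-4*I*pi/7))] = 0/7 = 0
  <chi_1*chi_1, chi_1> = (1/7)[1*(1)*conj(1) + 1*(exp(4*I*pi/7))*conj(exp(2*I*pi/7)) + 1*(exp(-6*I*pi/7))*conj(exp(4*I*pi/7)) + 1*(exp(-2*I*pi/7))*conj(exp(6*I*pi/7)) + 1*(exp(2*I*pi/7))*conj(exp(-6*I*pi/7)) + 1*(exp(6*I*pi/7))*conj(exp(-4*I*pi/7)) + 1*(exp(-4*I*pi/7))*conj(exp(-2*I*pi/7))]
      = (1/7)[(1) + (exp(2*I*pi/7)) + (exp(4*I*pi/7)) + (exp(6*I*pi/7)) + (exp(-6*I*pi/7)) + (exp(-4*I*pi/7)) + (exp(-2*I*pi/7))] = 0/7 = 0
  <chi_1*chi_1, chi_2> = (1/7)[1*(1)*conj(1) + 1*(exp(4*I*pi/7))*conj(exp(4*I*pi/7)) + 1*(exp(-6*I*pi/7))*conj(exp(-6*I*pi/7)) + 1*(exp(-2*I*pi/7))*conj(exp(-2*I*pi/7)) + 1*(exp(2*I*pi/7))*conj(exp(2*I*pi/7)) + 1*(exp(6*I*pi/7))*conj(exp(6*I*pi/7)) + 1*(exp(-4*I*pi/7))*conj(exp(-4*I*pi/7))]
      = (1/7)[(1) + (1) + (1) + (1) + (1) + (1) + (1)] = 7/7 = 1
  <chi_1*chi_1, chi_3> = (1/7)[1*(1)*conj(1) + 1*(exp(4*I*pi/7))*conj(exp(6*I*pi/7)) + 1*(exp(-6*I*pi/7))*conj(exp(-2*I*pi/7)) + 1*(exp(-2*I*pi/7))*conj(exp(4*I*pi/7)) + 1*(exp(2*I*pi/7))*conj(exp(-4*I*pi/7)) + 1*(exp(6*I*pi/7))*conj(exp(2*I*pi/7)) + 1*(exp(-4*I*pi/7))*conj(exp(-6*I*pi/7))]
      = (1/7)[(1) + (exp(-2*I*pi/7)) + (exp(-4*I*pi/7)) + (exp(-6*I*pi/7)) + (exp(6*I*pi/7)) + (exp(4*I*pi/7)) + (exp(2*I*pi/7))] = 0/7 = 0
  <chi_1*chi_1, chi_4> = (1/7)[1*(1)*conj(1) + 1*(exp(4*I*pi/7))*conj(exp(-6*I*pi/7)) + 1*(exp(-6*I*pi/7))*conj(exp(2*I*pi/7)) + 1*(exp(-2*I*pi/7))*conj(exp(-4*I*pi/7)) + 1*(exp(2*I*pi/7))*conj(exp(4*I*pi/7)) + 1*(exp(6*I*pi/7))*conj(exp(-2*I*pi/7)) + 1*(exp(-4*I*pi/7))*conj(exp(6*I*pi/7))]
      = (1/7)[(1) + (exp(-4*I*pi/7)) + (exp(6*I*pi/7)) + (exp(2*I*pi/7)) + (exp(-2*I*pi/7)) + (exp(-6*I*pi/7)) + (exp(4*I*pi/7))] = 0/7 = 0
  <chi_1*chi_1, chi_5> = (1/7)[1*(1)*conj(1) + 1*(exp(4*I*pi/7))*conj(exp(-4*I*pi/7)) + 1*(exp(-6*I*pi/7))*conj(exp(6*I*pi/7)) + 1*(exp(-2*I*pi/7))*conj(exp(2*I*pi/7)) + 1*(exp(2*I*pi/7))*conj(exp(-2*I*pi/7)) + 1*(exp(6*I*pi/7))*conj(exp(-6*I*pi/7)) + 1*(exp(-4*I*pi/7))*conj(exp(4*I*pi/7))]
      = (1/7)[(1) + (exp(-6*I*pi/7)) + (exp(2*I*pi/7)) + (exp(-4*I*pi/7)) + (exp(4*I*pi/7)) + (exp(-2*I*pi/7)) + (exp(6*I*pi/7))] = 0/7 = 0
  <chi_1*chi_1, chi_6> = (1/7)[1*(1)*conj(1) + 1*(exp(4*I*pi/7))*conj(exp(-2*I*pi/7)) + 1*(exp(-6*I*pi/7))*conj(exp(-4*I*pi/7)) + 1*(exp(-2*I*pi/7))*conj(exp(-6*I*pi/7)) + 1*(exp(2*I*pi/7))*conj(exp(6*I*pi/7)) + 1*(exp(6*I*pi/7))*conj(exp(4*I*pi/7)) + 1*(exp(-4*I*pi/7))*conj(exp(2*I*pi/7))]
      = (1/7)[(1) + (exp(6*I*pi/7)) + (exp(-2*I*pi/7)) + (exp(4*I*pi/7)) + (exp(-4*I*pi/7)) + (exp(2*I*pi/7)) + (exp(-6*I*pi/7))] = 0/7 = 0
(Exp terms are combined using exp(i*s)*conj(exp(i*t)) = exp(i*(s-t)), and sums of them are collapsed using the identity that for every m > 1 the m distinct m-th roots of unity sum to 0, e.g. 1 + exp(2*I*pi/3) + exp(-2*I*pi/3) = 0.)
Hence the multiplicities are chi_2: 1. Dimension check: dim(chi_1)*dim(chi_1) = 1*1 = 1 and sum (mult * dim) = 1*1 = 1.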